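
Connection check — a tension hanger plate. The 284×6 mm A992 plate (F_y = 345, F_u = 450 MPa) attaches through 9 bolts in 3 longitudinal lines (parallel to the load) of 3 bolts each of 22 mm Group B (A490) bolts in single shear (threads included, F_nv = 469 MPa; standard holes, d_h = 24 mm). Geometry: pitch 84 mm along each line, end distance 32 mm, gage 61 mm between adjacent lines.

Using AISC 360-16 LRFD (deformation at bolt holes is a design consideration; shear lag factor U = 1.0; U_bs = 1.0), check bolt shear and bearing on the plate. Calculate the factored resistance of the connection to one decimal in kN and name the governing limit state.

787.3 kN (bearing governs)

Bolt shear: A_b = π(22)²/4 = 380.13 mm². φR_n = 0.75 × 469 × 380.13 × 9 × 1 = 1203.4 kN.
Bearing (6 mm plate, F_u = 450 MPa): end bolts L_c = 32 − 24/2 = 20, R_n = min(1.2×20×6×450, 2.4×22×6×450) = 64.8 kN/bolt; interior L_c = 84 − 24 = 60, R_n = 142.56 kN/bolt. φR_n = 0.75 × (3×64.8 + 6×142.56) = 787.3 kN.
Governing: min(1203.4, 787.3) = 787.3 kN → bearing.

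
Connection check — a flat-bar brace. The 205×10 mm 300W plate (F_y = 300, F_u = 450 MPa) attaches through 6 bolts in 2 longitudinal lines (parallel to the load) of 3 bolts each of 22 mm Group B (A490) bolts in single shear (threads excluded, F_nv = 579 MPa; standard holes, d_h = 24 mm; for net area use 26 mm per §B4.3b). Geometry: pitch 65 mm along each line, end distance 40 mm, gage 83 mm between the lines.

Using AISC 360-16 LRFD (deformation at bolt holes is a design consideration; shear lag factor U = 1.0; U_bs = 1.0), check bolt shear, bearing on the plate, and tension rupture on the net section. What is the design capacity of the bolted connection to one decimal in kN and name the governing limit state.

516.4 kN (net-section rupture governs)

Bolt shear: A_b = π(22)²/4 = 380.13 mm². φR_n = 0.75 × 579 × 380.13 × 6 × 1 = 990.4 kN.
Bearing (10 mm plate, F_u = 450 MPa): end bolts L_c = 40 − 24/2 = 28, R_n = min(1.2×28×10×450, 2.4×22×10×450) = 151.2 kN/bolt; interior L_c = 65 − 24 = 41, R_n = 221.4 kN/bolt. φR_n = 0.75 × (2×151.2 + 4×221.4) = 891.0 kN.
Tension rupture (net): A_n = (205 − 2×26)×10 = 1530 mm² (U = 1.0, A_e = A_n). φR_n = 0.75 × 450 × 1530 = 516.4 kN.
Governing: min(990.4, 891.0, 516.4) = 516.4 kN → net-section rupture.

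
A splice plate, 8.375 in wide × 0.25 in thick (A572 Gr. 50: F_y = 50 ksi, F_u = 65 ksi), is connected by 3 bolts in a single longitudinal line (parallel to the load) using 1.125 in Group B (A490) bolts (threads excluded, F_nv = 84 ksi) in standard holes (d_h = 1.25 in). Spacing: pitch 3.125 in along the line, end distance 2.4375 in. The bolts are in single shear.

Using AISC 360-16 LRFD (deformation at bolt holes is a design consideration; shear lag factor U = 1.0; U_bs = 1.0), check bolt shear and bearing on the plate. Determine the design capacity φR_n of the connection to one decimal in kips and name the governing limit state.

Bolt shear: A_b = π(1.125)²/4 = 0.99402 in². φR_n = 0.75 × 84 × 0.99402 × 3 × 1 = 187.9 kips.
Bearing (0.25 in plate, F_u = 65 ksi): end bolts L_c = 2.4375 − 1.25/2 = 1.8125, R_n = min(1.2×1.8125×0.25×65, 2.4×1.125×0.25×65) = 35.344 kips/bolt; interior L_c = 3.125 − 1.25 = 1.875, R_n = 36.563 kips/bolt. φR_n = 0.75 × (1×35.344 + 2×36.563) = 81.4 kips.
Governing: min(187.9, 81.4) = 81.4 kips → bearing.

81.4 kips (bearing governs)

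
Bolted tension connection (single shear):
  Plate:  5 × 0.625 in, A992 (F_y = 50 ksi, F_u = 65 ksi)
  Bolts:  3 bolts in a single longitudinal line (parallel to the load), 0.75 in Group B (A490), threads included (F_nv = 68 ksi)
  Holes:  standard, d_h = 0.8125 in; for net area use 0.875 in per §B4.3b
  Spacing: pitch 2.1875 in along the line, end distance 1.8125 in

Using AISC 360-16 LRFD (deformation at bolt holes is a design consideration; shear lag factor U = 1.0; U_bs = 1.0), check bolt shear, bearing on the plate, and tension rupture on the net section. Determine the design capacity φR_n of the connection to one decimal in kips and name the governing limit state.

67.6 kips (bolt shear governs)

Bolt shear: A_b = π(0.75)²/4 = 0.44179 in². φR_n = 0.75 × 68 × 0.44179 × 3 × 1 = 67.6 kips.
Bearing (0.625 in plate, F_u = 65 ksi): end bolts L_c = 1.8125 − 0.8125/2 = 1.40625, R_n = min(1.2×1.40625×0.625×65, 2.4×0.75×0.625×65) = 68.555 kips/bolt; interior L_c = 2.1875 − 0.8125 = 1.375, R_n = 67.031 kips/bolt. φR_n = 0.75 × (1×68.555 + 2×67.031) = 152.0 kips.
Tension rupture (net): A_n = (5 − 1×0.875)×0.625 = 2.5781 in² (U = 1.0, A_e = A_n). φR_n = 0.75 × 65 × 2.5781 = 125.7 kips.
Governing: min(67.6, 152.0, 125.7) = 67.6 kips → bolt shear.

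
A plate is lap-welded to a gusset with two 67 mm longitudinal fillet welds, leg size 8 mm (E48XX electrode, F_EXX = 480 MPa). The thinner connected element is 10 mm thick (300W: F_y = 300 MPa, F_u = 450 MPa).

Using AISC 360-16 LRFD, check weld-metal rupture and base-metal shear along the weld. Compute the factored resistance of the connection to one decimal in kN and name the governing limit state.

163.7 kN (weld metal governs)

Weld metal: throat = 0.707×8 = 5.656 mm, L = 2×67 = 134 mm. φR_n = 0.75 × 0.6 × 480 × 5.656 × 134 = 163.7 kN.
Base metal shear (10 mm plate): yield φR_n = 1.0×0.6×300×10×134 = 241.2 kN; rupture φR_n = 0.75×0.6×450×10×134 = 271.4 kN; take 241.2 kN (yield).
Governing: min(163.7, 241.2) = 163.7 kN → weld metal.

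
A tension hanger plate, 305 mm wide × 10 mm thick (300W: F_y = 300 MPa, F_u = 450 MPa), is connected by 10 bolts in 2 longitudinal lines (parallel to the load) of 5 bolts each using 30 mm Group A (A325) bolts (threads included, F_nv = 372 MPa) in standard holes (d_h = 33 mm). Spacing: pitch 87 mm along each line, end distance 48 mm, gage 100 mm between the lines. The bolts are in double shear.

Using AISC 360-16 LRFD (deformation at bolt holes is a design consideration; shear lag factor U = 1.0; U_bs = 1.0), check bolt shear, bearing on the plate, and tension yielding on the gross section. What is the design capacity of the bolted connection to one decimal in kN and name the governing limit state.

Bolt shear: A_b = π(30)²/4 = 706.86 mm². φR_n = 0.75 × 372 × 706.86 × 10 × 2 = 3944.3 kN.
Bearing (10 mm plate, F_u = 450 MPa): end bolts L_c = 48 − 33/2 = 31.5, R_n = min(1.2×31.5×10×450, 2.4×30×10×450) = 170.1 kN/bolt; interior L_c = 87 − 33 = 54, R_n = 291.6 kN/bolt. φR_n = 0.75 × (2×170.1 + 8×291.6) = 2004.8 kN.
Tension yield (gross): A_g = 305×10 = 3050 mm². φR_n = 0.90 × 300 × 3050 = 823.5 kN.
Governing: min(3944.3, 2004.8, 823.5) = 823.5 kN → gross-section yield.

823.5 kN (gross-section yield governs)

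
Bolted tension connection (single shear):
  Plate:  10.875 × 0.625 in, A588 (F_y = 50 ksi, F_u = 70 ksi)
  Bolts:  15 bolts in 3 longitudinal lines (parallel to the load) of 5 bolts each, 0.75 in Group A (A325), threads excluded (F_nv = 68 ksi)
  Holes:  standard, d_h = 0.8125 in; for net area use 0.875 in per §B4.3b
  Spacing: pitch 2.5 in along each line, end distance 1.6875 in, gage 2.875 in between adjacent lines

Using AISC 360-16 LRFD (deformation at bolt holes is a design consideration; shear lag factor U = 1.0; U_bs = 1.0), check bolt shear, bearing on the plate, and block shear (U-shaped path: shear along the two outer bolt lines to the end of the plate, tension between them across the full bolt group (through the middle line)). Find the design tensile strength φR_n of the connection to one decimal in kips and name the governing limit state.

Bolt shear: A_b = π(0.75)²/4 = 0.44179 in². φR_n = 0.75 × 68 × 0.44179 × 15 × 1 = 338.0 kips.
Bearing (0.625 in plate, F_u = 70 ksi): end bolts L_c = 1.6875 − 0.8125/2 = 1.28125, R_n = min(1.2×1.28125×0.625×70, 2.4×0.75×0.625×70) = 67.266 kips/bolt; interior L_c = 2.5 − 0.8125 = 1.6875, R_n = 78.75 kips/bolt. φR_n = 0.75 × (3×67.266 + 12×78.75) = 860.1 kips.
Block shear: shear path 2×[1.6875+4×2.5] = 2×11.6875 in, A_gv = 14.609, A_nv = 2×(11.6875 − 4.5×0.875)×0.625 = 9.6875 in²; tension across gage: (5.75 − 2×0.875)×0.625 = 2.5 in². R_n = min(0.6×70×9.6875, 0.6×50×14.609) + 1.0×70×2.5 = min(406.88, 438.27) + 175 = 581.88 kips. φR_n = 0.75 × 581.88 = 436.4 kips.
Governing: min(338.0, 860.1, 436.4) = 338.0 kips → bolt shear.

338.0 kips (bolt shear governs)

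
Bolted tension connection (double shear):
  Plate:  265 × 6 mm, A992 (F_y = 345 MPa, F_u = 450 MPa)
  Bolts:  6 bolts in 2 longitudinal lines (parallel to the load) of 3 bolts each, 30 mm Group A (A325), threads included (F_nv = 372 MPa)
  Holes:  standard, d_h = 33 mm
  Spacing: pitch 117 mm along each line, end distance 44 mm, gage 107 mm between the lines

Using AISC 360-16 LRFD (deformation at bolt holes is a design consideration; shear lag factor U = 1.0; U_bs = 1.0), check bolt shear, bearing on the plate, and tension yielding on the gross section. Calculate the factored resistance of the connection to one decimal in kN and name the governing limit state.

Bolt shear: A_b = π(30)²/4 = 706.86 mm². φR_n = 0.75 × 372 × 706.86 × 6 × 2 = 2366.6 kN.
Bearing (6 mm plate, F_u = 450 MPa): end bolts L_c = 44 − 33/2 = 27.5, R_n = min(1.2×27.5×6×450, 2.4×30×6×450) = 89.1 kN/bolt; interior L_c = 117 − 33 = 84, R_n = 194.4 kN/bolt. φR_n = 0.75 × (2×89.1 + 4×194.4) = 716.9 kN.
Tension yield (gross): A_g = 265×6 = 1590 mm². φR_n = 0.90 × 345 × 1590 = 493.7 kN.
Governing: min(2366.6, 716.9, 493.7) = 493.7 kN → gross-section yield.

493.7 kN (gross-section yield governs)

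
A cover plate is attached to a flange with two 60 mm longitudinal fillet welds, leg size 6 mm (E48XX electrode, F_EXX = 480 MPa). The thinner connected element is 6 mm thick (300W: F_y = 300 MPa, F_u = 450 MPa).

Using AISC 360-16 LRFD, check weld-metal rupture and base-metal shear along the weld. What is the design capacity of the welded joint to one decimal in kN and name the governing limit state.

Weld metal: throat = 0.707×6 = 4.242 mm, L = 2×60 = 120 mm. φR_n = 0.75 × 0.6 × 480 × 4.242 × 120 = 110.0 kN.
Base metal shear (6 mm plate): yield φR_n = 1.0×0.6×300×6×120 = 129.6 kN; rupture φR_n = 0.75×0.6×450×6×120 = 145.8 kN; take 129.6 kN (yield).
Governing: min(110.0, 129.6) = 110.0 kN → weld metal.

110.0 kN (weld metal governs)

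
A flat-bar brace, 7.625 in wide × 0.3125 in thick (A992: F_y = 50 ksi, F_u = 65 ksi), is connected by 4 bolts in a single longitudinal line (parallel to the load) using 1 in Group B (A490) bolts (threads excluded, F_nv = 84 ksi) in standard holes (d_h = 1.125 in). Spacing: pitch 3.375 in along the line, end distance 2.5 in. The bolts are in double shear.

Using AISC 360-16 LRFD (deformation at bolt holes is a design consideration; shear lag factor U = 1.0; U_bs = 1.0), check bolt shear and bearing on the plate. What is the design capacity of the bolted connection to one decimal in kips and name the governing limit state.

145.1 kips (bearing governs)

Bolt shear: A_b = π(1)²/4 = 0.7854 in². φR_n = 0.75 × 84 × 0.7854 × 4 × 2 = 395.8 kips.
Bearing (0.3125 in plate, F_u = 65 ksi): end bolts L_c = 2.5 − 1.125/2 = 1.9375, R_n = min(1.2×1.9375×0.3125×65, 2.4×1×0.3125×65) = 47.227 kips/bolt; interior L_c = 3.375 − 1.125 = 2.25, R_n = 48.75 kips/bolt. φR_n = 0.75 × (1×47.227 + 3×48.75) = 145.1 kips.
Governing: min(395.8, 145.1) = 145.1 kips → bearing.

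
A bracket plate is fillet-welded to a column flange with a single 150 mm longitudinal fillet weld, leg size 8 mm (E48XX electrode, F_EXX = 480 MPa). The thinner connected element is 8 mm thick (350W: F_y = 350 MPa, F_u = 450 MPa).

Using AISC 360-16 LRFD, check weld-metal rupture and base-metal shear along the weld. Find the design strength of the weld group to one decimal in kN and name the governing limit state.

183.3 kN (weld metal governs)

Weld metal: throat = 0.707×8 = 5.656 mm, L = 150 mm. φR_n = 0.75 × 0.6 × 480 × 5.656 × 150 = 183.3 kN.
Base metal shear (8 mm plate): yield φR_n = 1.0×0.6×350×8×150 = 252.0 kN; rupture φR_n = 0.75×0.6×450×8×150 = 243.0 kN; take 243.0 kN (rupture).
Governing: min(183.3, 243.0) = 183.3 kN → weld metal.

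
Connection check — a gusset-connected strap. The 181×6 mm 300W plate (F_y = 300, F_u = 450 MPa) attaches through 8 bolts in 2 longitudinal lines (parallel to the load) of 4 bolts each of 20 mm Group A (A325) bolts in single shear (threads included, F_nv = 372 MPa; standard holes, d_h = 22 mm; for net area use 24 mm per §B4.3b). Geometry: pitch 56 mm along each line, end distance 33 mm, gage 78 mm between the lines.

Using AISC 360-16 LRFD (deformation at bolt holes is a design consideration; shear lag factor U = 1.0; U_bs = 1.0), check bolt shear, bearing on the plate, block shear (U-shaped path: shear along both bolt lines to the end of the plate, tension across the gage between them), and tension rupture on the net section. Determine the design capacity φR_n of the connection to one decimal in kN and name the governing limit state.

Bolt shear: A_b = π(20)²/4 = 314.16 mm². φR_n = 0.75 × 372 × 314.16 × 8 × 1 = 701.2 kN.
Bearing (6 mm plate, F_u = 450 MPa): end bolts L_c = 33 − 22/2 = 22, R_n = min(1.2×22×6×450, 2.4×20×6×450) = 71.28 kN/bolt; interior L_c = 56 − 22 = 34, R_n = 110.16 kN/bolt. φR_n = 0.75 × (2×71.28 + 6×110.16) = 602.6 kN.
Block shear: shear path 2×[33+3×56] = 2×201 mm, A_gv = 2412, A_nv = 2×(201 − 3.5×24)×6 = 1404 mm²; tension across gage: (78 − 1×24)×6 = 324 mm². R_n = min(0.6×450×1404, 0.6×300×2412) + 1.0×450×324 = min(379.08, 434.16) + 145.8 = 524.88 kN. φR_n = 0.75 × 524.88 = 393.7 kN.
Tension rupture (net): A_n = (181 − 2×24)×6 = 798 mm² (U = 1.0, A_e = A_n). φR_n = 0.75 × 450 × 798 = 269.3 kN.
Governing: min(701.2, 602.6, 393.7, 269.3) = 269.3 kN → net-section rupture.

269.3 kN (net-section rupture governs)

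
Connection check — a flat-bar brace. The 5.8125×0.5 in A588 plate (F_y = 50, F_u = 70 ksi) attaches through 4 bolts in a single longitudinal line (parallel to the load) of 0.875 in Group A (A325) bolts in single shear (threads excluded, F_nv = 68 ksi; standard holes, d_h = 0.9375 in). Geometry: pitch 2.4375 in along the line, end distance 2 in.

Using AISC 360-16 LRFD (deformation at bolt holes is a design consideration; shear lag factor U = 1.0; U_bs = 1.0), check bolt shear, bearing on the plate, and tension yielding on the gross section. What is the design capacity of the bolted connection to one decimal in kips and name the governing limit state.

Bolt shear: A_b = π(0.875)²/4 = 0.60132 in². φR_n = 0.75 × 68 × 0.60132 × 4 × 1 = 122.7 kips.
Bearing (0.5 in plate, F_u = 70 ksi): end bolts L_c = 2 − 0.9375/2 = 1.53125, R_n = min(1.2×1.53125×0.5×70, 2.4×0.875×0.5×70) = 64.313 kips/bolt; interior L_c = 2.4375 − 0.9375 = 1.5, R_n = 63 kips/bolt. φR_n = 0.75 × (1×64.313 + 3×63) = 190.0 kips.
Tension yield (gross): A_g = 5.8125×0.5 = 2.9063 in². φR_n = 0.90 × 50 × 2.9063 = 130.8 kips.
Governing: min(122.7, 190.0, 130.8) = 122.7 kips → bolt shear.

122.7 kips (bolt shear governs)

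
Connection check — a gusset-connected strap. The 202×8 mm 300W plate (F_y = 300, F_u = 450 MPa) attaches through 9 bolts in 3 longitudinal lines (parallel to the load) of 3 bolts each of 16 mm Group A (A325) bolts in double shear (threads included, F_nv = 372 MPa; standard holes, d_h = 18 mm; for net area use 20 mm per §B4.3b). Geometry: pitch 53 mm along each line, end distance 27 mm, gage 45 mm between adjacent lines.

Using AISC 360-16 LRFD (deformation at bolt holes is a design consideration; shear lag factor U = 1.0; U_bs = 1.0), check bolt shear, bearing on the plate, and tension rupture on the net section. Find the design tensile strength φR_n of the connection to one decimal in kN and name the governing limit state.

383.4 kN (net-section rupture governs)

Bolt shear: A_b = π(16)²/4 = 201.06 mm². φR_n = 0.75 × 372 × 201.06 × 9 × 2 = 1009.7 kN.
Bearing (8 mm plate, F_u = 450 MPa): end bolts L_c = 27 − 18/2 = 18, R_n = min(1.2×18×8×450, 2.4×16×8×450) = 77.76 kN/bolt; interior L_c = 53 − 18 = 35, R_n = 138.24 kN/bolt. φR_n = 0.75 × (3×77.76 + 6×138.24) = 797.0 kN.
Tension rupture (net): A_n = (202 − 3×20)×8 = 1136 mm² (U = 1.0, A_e = A_n). φR_n = 0.75 × 450 × 1136 = 383.4 kN.
Governing: min(1009.7, 797.0, 383.4) = 383.4 kN → net-section rupture.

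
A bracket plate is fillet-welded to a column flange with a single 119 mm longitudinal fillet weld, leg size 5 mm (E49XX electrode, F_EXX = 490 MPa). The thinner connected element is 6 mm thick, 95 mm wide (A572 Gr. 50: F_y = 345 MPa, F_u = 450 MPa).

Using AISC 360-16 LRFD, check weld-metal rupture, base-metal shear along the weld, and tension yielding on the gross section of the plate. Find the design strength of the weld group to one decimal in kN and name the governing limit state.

Weld metal: throat = 0.707×5 = 3.535 mm, L = 119 mm. φR_n = 0.75 × 0.6 × 490 × 3.535 × 119 = 92.8 kN.
Base metal shear (6 mm plate): yield φR_n = 1.0×0.6×345×6×119 = 147.8 kN; rupture φR_n = 0.75×0.6×450×6×119 = 144.6 kN; take 144.6 kN (rupture).
Tension yield (gross): A_g = 95×6 = 570 mm². φR_n = 0.90 × 345 × 570 = 177.0 kN.
Governing: min(92.8, 144.6, 177.0) = 92.8 kN → weld metal.

92.8 kN (weld metal governs)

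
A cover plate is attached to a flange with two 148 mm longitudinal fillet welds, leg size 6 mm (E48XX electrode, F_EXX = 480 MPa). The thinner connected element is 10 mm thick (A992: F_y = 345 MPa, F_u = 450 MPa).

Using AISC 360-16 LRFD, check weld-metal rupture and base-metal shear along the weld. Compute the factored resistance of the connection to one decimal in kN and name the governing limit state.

271.2 kN (weld metal governs)

Weld metal: throat = 0.707×6 = 4.242 mm, L = 2×148 = 296 mm. φR_n = 0.75 × 0.6 × 480 × 4.242 × 296 = 271.2 kN.
Base metal shear (10 mm plate): yield φR_n = 1.0×0.6×345×10×296 = 612.7 kN; rupture φR_n = 0.75×0.6×450×10×296 = 599.4 kN; take 599.4 kN (rupture).
Governing: min(271.2, 599.4) = 271.2 kN → weld metal.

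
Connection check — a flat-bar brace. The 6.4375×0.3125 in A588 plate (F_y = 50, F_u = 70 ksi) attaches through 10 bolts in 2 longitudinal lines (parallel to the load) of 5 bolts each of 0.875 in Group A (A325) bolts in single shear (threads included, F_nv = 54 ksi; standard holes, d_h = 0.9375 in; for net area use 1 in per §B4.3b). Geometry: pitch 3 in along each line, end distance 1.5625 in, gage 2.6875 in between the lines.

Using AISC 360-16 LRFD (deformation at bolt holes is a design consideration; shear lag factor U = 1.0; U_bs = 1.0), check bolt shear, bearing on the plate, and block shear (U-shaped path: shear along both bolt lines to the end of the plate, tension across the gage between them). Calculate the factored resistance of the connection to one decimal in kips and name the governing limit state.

206.1 kips (block shear governs)

Bolt shear: A_b = π(0.875)²/4 = 0.60132 in². φR_n = 0.75 × 54 × 0.60132 × 10 × 1 = 243.5 kips.
Bearing (0.3125 in plate, F_u = 70 ksi): end bolts L_c = 1.5625 − 0.9375/2 = 1.09375, R_n = min(1.2×1.09375×0.3125×70, 2.4×0.875×0.3125×70) = 28.711 kips/bolt; interior L_c = 3 − 0.9375 = 2.0625, R_n = 45.938 kips/bolt. φR_n = 0.75 × (2×28.711 + 8×45.938) = 318.7 kips.
Block shear: shear path 2×[1.5625+4×3] = 2×13.5625 in, A_gv = 8.4766, A_nv = 2×(13.5625 − 4.5×1)×0.3125 = 5.6641 in²; tension across gage: (2.6875 − 1×1)×0.3125 = 0.52734 in². R_n = min(0.6×70×5.6641, 0.6×50×8.4766) + 1.0×70×0.52734 = min(237.89, 254.3) + 36.914 = 274.8 kips. φR_n = 0.75 × 274.8 = 206.1 kips.
Governing: min(243.5, 318.7, 206.1) = 206.1 kips → block shear.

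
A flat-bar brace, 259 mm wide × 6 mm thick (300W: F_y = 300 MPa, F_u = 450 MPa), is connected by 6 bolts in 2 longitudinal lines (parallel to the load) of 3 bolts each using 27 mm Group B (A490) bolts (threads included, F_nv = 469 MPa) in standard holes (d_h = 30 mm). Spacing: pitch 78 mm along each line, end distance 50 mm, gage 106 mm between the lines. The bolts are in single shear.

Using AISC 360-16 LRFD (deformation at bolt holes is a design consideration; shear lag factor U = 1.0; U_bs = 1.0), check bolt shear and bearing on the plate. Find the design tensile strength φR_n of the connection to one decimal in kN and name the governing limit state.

Bolt shear: A_b = π(27)²/4 = 572.56 mm². φR_n = 0.75 × 469 × 572.56 × 6 × 1 = 1208.4 kN.
Bearing (6 mm plate, F_u = 450 MPa): end bolts L_c = 50 − 30/2 = 35, R_n = min(1.2×35×6×450, 2.4×27×6×450) = 113.4 kN/bolt; interior L_c = 78 − 30 = 48, R_n = 155.52 kN/bolt. φR_n = 0.75 × (2×113.4 + 4×155.52) = 636.7 kN.
Governing: min(1208.4, 636.7) = 636.7 kN → bearing.

636.7 kN (bearing governs)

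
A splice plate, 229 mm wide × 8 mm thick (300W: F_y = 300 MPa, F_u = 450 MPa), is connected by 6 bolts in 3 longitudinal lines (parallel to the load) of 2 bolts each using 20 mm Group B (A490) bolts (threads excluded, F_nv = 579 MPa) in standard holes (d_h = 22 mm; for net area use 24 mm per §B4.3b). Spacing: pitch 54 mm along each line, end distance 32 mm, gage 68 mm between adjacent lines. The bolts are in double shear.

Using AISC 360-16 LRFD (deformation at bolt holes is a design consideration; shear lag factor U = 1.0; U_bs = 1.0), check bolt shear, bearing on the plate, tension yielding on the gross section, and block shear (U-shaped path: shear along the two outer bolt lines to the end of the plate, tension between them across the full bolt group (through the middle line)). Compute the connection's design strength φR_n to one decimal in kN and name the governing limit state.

Bolt shear: A_b = π(20)²/4 = 314.16 mm². φR_n = 0.75 × 579 × 314.16 × 6 × 2 = 1637.1 kN.
Bearing (8 mm plate, F_u = 450 MPa): end bolts L_c = 32 − 22/2 = 21, R_n = min(1.2×21×8×450, 2.4×20×8×450) = 90.72 kN/bolt; interior L_c = 54 − 22 = 32, R_n = 138.24 kN/bolt. φR_n = 0.75 × (3×90.72 + 3×138.24) = 515.2 kN.
Tension yield (gross): A_g = 229×8 = 1832 mm². φR_n = 0.90 × 300 × 1832 = 494.6 kN.
Block shear: shear path 2×[32+1×54] = 2×86 mm, A_gv = 1376, A_nv = 2×(86 − 1.5×24)×8 = 800 mm²; tension across gage: (136 − 2×24)×8 = 704 mm². R_n = min(0.6×450×800, 0.6×300×1376) + 1.0×450×704 = min(216, 247.68) + 316.8 = 532.8 kN. φR_n = 0.75 × 532.8 = 399.6 kN.
Governing: min(1637.1, 515.2, 494.6, 399.6) = 399.6 kN → block shear.

399.6 kN (block shear governs)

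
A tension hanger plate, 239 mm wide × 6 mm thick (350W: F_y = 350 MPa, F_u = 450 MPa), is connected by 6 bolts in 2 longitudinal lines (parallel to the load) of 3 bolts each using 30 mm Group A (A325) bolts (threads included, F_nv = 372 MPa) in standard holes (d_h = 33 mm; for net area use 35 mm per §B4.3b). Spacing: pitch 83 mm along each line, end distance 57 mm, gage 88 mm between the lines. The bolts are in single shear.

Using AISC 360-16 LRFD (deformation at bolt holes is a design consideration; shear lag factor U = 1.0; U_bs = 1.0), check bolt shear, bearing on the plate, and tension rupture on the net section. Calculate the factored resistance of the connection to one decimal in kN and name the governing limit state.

Bolt shear: A_b = π(30)²/4 = 706.86 mm². φR_n = 0.75 × 372 × 706.86 × 6 × 1 = 1183.3 kN.
Bearing (6 mm plate, F_u = 450 MPa): end bolts L_c = 57 − 33/2 = 40.5, R_n = min(1.2×40.5×6×450, 2.4×30×6×450) = 131.22 kN/bolt; interior L_c = 83 − 33 = 50, R_n = 162 kN/bolt. φR_n = 0.75 × (2×131.22 + 4×162) = 682.8 kN.
Tension rupture (net): A_n = (239 − 2×35)×6 = 1014 mm² (U = 1.0, A_e = A_n). φR_n = 0.75 × 450 × 1014 = 342.2 kN.
Governing: min(1183.3, 682.8, 342.2) = 342.2 kN → net-section rupture.

342.2 kN (net-section rupture governs)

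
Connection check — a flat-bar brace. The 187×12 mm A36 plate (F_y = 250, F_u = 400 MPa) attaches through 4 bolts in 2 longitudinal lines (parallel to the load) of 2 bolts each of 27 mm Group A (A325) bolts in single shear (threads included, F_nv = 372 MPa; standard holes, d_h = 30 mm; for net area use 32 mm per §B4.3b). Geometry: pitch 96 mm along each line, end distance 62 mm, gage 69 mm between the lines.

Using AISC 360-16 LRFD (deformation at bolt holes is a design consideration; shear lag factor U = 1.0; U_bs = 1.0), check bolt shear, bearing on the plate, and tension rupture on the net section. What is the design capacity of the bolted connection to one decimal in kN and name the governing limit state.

442.8 kN (net-section rupture governs)

Bolt shear: A_b = π(27)²/4 = 572.56 mm². φR_n = 0.75 × 372 × 572.56 × 4 × 1 = 639.0 kN.
Bearing (12 mm plate, F_u = 400 MPa): end bolts L_c = 62 − 30/2 = 47, R_n = min(1.2×47×12×400, 2.4×27×12×400) = 270.72 kN/bolt; interior L_c = 96 − 30 = 66, R_n = 311.04 kN/bolt. φR_n = 0.75 × (2×270.72 + 2×311.04) = 872.6 kN.
Tension rupture (net): A_n = (187 − 2×32)×12 = 1476 mm² (U = 1.0, A_e = A_n). φR_n = 0.75 × 400 × 1476 = 442.8 kN.
Governing: min(639.0, 872.6, 442.8) = 442.8 kN → net-section rupture.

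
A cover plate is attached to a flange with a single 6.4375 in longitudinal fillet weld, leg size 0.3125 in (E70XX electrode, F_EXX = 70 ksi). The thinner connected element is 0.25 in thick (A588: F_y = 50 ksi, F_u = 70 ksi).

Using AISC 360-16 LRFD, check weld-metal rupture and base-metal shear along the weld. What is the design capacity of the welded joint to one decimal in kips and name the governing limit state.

Weld metal: throat = 0.707×0.3125 = 0.22094 in, L = 6.4375 in. φR_n = 0.75 × 0.6 × 70 × 0.22094 × 6.4375 = 44.8 kips.
Base metal shear (0.25 in plate): yield φR_n = 1.0×0.6×50×0.25×6.4375 = 48.3 kips; rupture φR_n = 0.75×0.6×70×0.25×6.4375 = 50.7 kips; take 48.3 kips (yield).
Governing: min(44.8, 48.3) = 44.8 kips → weld metal.

44.8 kips (weld metal governs)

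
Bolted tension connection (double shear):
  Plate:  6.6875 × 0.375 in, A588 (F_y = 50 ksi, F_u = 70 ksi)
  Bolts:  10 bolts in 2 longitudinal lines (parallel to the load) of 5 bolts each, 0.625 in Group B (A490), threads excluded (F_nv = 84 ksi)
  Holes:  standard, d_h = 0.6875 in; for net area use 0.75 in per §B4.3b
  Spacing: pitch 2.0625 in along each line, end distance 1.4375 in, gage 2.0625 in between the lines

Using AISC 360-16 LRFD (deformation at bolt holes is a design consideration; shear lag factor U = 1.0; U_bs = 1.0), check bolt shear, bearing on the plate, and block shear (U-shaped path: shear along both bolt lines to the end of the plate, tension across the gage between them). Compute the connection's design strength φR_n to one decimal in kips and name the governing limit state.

Bolt shear: A_b = π(0.625)²/4 = 0.3068 in². φR_n = 0.75 × 84 × 0.3068 × 10 × 2 = 386.6 kips.
Bearing (0.375 in plate, F_u = 70 ksi): end bolts L_c = 1.4375 − 0.6875/2 = 1.09375, R_n = min(1.2×1.09375×0.375×70, 2.4×0.625×0.375×70) = 34.453 kips/bolt; interior L_c = 2.0625 − 0.6875 = 1.375, R_n = 39.375 kips/bolt. φR_n = 0.75 × (2×34.453 + 8×39.375) = 287.9 kips.
Block shear: shear path 2×[1.4375+4×2.0625] = 2×9.6875 in, A_gv = 7.2656, A_nv = 2×(9.6875 − 4.5×0.75)×0.375 = 4.7344 in²; tension across gage: (2.0625 − 1×0.75)×0.375 = 0.49219 in². R_n = min(0.6×70×4.7344, 0.6×50×7.2656) + 1.0×70×0.49219 = min(198.84, 217.97) + 34.453 = 233.29 kips. φR_n = 0.75 × 233.29 = 175.0 kips.
Governing: min(386.6, 287.9, 175.0) = 175.0 kips → block shear.

175.0 kips (block shear governs)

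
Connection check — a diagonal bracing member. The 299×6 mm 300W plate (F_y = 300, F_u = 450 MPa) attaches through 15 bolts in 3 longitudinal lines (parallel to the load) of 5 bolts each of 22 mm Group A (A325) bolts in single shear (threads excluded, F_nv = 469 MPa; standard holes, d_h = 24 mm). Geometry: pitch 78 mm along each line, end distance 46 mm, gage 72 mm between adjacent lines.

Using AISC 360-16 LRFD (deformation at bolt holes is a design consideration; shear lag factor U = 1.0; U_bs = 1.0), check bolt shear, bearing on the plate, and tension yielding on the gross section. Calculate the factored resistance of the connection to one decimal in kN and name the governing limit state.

484.4 kN (gross-section yield governs)

Bolt shear: A_b = π(22)²/4 = 380.13 mm². φR_n = 0.75 × 469 × 380.13 × 15 × 1 = 2005.7 kN.
Bearing (6 mm plate, F_u = 450 MPa): end bolts L_c = 46 − 24/2 = 34, R_n = min(1.2×34×6×450, 2.4×22×6×450) = 110.16 kN/bolt; interior L_c = 78 − 24 = 54, R_n = 142.56 kN/bolt. φR_n = 0.75 × (3×110.16 + 12×142.56) = 1530.9 kN.
Tension yield (gross): A_g = 299×6 = 1794 mm². φR_n = 0.90 × 300 × 1794 = 484.4 kN.
Governing: min(2005.7, 1530.9, 484.4) = 484.4 kN → gross-section yield.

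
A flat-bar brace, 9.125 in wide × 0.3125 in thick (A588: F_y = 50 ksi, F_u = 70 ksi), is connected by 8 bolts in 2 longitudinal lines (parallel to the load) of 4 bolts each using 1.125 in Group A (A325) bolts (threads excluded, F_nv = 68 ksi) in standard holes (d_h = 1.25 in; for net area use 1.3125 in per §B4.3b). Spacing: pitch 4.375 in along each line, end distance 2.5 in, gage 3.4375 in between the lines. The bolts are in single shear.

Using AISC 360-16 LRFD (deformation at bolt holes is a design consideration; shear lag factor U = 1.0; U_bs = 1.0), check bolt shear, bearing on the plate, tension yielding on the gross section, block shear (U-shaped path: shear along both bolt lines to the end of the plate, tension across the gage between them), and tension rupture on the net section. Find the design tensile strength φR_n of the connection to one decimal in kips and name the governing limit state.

106.6 kips (net-section rupture governs)

Bolt shear: A_b = π(1.125)²/4 = 0.99402 in². φR_n = 0.75 × 68 × 0.99402 × 8 × 1 = 405.6 kips.
Bearing (0.3125 in plate, F_u = 70 ksi): end bolts L_c = 2.5 − 1.25/2 = 1.875, R_n = min(1.2×1.875×0.3125×70, 2.4×1.125×0.3125×70) = 49.219 kips/bolt; interior L_c = 4.375 − 1.25 = 3.125, R_n = 59.063 kips/bolt. φR_n = 0.75 × (2×49.219 + 6×59.063) = 339.6 kips.
Tension yield (gross): A_g = 9.125×0.3125 = 2.8516 in². φR_n = 0.90 × 50 × 2.8516 = 128.3 kips.
Block shear: shear path 2×[2.5+3×4.375] = 2×15.625 in, A_gv = 9.7656, A_nv = 2×(15.625 − 3.5×1.3125)×0.3125 = 6.8945 in²; tension across gage: (3.4375 − 1×1.3125)×0.3125 = 0.66406 in². R_n = min(0.6×70×6.8945, 0.6×50×9.7656) + 1.0×70×0.66406 = min(289.57, 292.97) + 46.484 = 336.05 kips. φR_n = 0.75 × 336.05 = 252.0 kips.
Tension rupture (net): A_n = (9.125 − 2×1.3125)×0.3125 = 2.0313 in² (U = 1.0, A_e = A_n). φR_n = 0.75 × 70 × 2.0313 = 106.6 kips.
Governing: min(405.6, 339.6, 128.3, 252.0, 106.6) = 106.6 kips → net-section rupture.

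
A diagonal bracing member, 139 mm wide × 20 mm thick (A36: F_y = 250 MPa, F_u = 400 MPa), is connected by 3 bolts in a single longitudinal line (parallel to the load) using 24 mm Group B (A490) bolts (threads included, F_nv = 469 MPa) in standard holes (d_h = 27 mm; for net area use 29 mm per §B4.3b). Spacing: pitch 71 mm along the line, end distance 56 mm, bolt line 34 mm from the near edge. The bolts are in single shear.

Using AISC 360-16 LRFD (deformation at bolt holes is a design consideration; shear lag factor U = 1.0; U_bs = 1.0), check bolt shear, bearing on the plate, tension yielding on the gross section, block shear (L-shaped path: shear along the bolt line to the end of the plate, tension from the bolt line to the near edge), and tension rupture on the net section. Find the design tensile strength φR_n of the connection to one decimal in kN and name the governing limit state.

Bolt shear: A_b = π(24)²/4 = 452.39 mm². φR_n = 0.75 × 469 × 452.39 × 3 × 1 = 477.4 kN.
Bearing (20 mm plate, F_u = 400 MPa): end bolts L_c = 56 − 27/2 = 42.5, R_n = min(1.2×42.5×20×400, 2.4×24×20×400) = 408 kN/bolt; interior L_c = 71 − 27 = 44, R_n = 422.4 kN/bolt. φR_n = 0.75 × (1×408 + 2×422.4) = 939.6 kN.
Tension yield (gross): A_g = 139×20 = 2780 mm². φR_n = 0.90 × 250 × 2780 = 625.5 kN.
Block shear: shear path 1×[56+2×71] = 1×198 mm, A_gv = 3960, A_nv = 1×(198 − 2.5×29)×20 = 2510 mm²; tension to near edge: (34 − 0.5×29)×20 = 390 mm². R_n = min(0.6×400×2510, 0.6×250×3960) + 1.0×400×390 = min(602.4, 594) + 156 = 750 kN. φR_n = 0.75 × 750 = 562.5 kN.
Tension rupture (net): A_n = (139 − 1×29)×20 = 2200 mm² (U = 1.0, A_e = A_n). φR_n = 0.75 × 400 × 2200 = 660.0 kN.
Governing: min(477.4, 939.6, 625.5, 562.5, 660.0) = 477.4 kN → bolt shear.

477.4 kN (bolt shear governs)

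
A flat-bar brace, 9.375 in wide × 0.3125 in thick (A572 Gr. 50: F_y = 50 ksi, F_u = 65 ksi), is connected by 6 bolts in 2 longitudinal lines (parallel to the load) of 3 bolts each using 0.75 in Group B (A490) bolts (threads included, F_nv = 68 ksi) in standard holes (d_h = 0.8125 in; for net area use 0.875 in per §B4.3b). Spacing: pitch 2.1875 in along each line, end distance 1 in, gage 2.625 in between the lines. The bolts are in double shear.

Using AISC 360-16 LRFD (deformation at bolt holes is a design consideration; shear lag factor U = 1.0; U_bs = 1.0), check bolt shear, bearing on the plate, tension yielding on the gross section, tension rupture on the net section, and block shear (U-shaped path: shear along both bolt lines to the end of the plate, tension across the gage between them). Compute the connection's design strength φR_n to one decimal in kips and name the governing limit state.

84.9 kips (block shear governs)

Bolt shear: A_b = π(0.75)²/4 = 0.44179 in². φR_n = 0.75 × 68 × 0.44179 × 6 × 2 = 270.4 kips.
Bearing (0.3125 in plate, F_u = 65 ksi): end bolts L_c = 1 − 0.8125/2 = 0.59375, R_n = min(1.2×0.59375×0.3125×65, 2.4×0.75×0.3125×65) = 14.473 kips/bolt; interior L_c = 2.1875 − 0.8125 = 1.375, R_n = 33.516 kips/bolt. φR_n = 0.75 × (2×14.473 + 4×33.516) = 122.3 kips.
Tension yield (gross): A_g = 9.375×0.3125 = 2.9297 in². φR_n = 0.90 × 50 × 2.9297 = 131.8 kips.
Tension rupture (net): A_n = (9.375 − 2×0.875)×0.3125 = 2.3828 in² (U = 1.0, A_e = A_n). φR_n = 0.75 × 65 × 2.3828 = 116.2 kips.
Block shear: shear path 2×[1+2×2.1875] = 2×5.375 in, A_gv = 3.3594, A_nv = 2×(5.375 − 2.5×0.875)×0.3125 = 1.9922 in²; tension across gage: (2.625 − 1×0.875)×0.3125 = 0.54688 in². R_n = min(0.6×65×1.9922, 0.6×50×3.3594) + 1.0×65×0.54688 = min(77.696, 100.78) + 35.547 = 113.24 kips. φR_n = 0.75 × 113.24 = 84.9 kips.
Governing: min(270.4, 122.3, 131.8, 116.2, 84.9) = 84.9 kips → block shear.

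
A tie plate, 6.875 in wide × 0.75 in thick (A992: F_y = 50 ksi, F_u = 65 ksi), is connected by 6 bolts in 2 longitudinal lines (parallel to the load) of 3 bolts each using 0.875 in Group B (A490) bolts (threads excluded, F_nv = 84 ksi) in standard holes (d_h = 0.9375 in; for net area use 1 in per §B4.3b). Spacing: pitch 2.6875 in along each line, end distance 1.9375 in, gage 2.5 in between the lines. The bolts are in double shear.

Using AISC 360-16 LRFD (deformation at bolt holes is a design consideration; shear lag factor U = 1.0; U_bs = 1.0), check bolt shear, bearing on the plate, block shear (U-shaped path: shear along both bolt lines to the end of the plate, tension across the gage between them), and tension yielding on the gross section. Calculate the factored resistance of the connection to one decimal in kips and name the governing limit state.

232.0 kips (gross-section yield governs)

Bolt shear: A_b = π(0.875)²/4 = 0.60132 in². φR_n = 0.75 × 84 × 0.60132 × 6 × 2 = 454.6 kips.
Bearing (0.75 in plate, F_u = 65 ksi): end bolts L_c = 1.9375 − 0.9375/2 = 1.46875, R_n = min(1.2×1.46875×0.75×65, 2.4×0.875×0.75×65) = 85.922 kips/bolt; interior L_c = 2.6875 − 0.9375 = 1.75, R_n = 102.38 kips/bolt. φR_n = 0.75 × (2×85.922 + 4×102.38) = 436.0 kips.
Block shear: shear path 2×[1.9375+2×2.6875] = 2×7.3125 in, A_gv = 10.969, A_nv = 2×(7.3125 − 2.5×1)×0.75 = 7.2188 in²; tension across gage: (2.5 − 1×1)×0.75 = 1.125 in². R_n = min(0.6×65×7.2188, 0.6×50×10.969) + 1.0×65×1.125 = min(281.53, 329.07) + 73.125 = 354.66 kips. φR_n = 0.75 × 354.66 = 266.0 kips.
Tension yield (gross): A_g = 6.875×0.75 = 5.1563 in². φR_n = 0.90 × 50 × 5.1563 = 232.0 kips.
Governing: min(454.6, 436.0, 266.0, 232.0) = 232.0 kips → gross-section yield.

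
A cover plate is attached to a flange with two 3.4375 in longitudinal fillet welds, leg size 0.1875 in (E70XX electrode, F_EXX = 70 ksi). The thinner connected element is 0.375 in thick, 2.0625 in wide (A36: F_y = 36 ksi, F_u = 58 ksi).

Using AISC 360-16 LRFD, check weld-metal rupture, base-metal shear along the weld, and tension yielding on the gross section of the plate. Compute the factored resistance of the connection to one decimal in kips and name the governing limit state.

Weld metal: throat = 0.707×0.1875 = 0.13256 in, L = 2×3.4375 = 6.875 in. φR_n = 0.75 × 0.6 × 70 × 0.13256 × 6.875 = 28.7 kips.
Base metal shear (0.375 in plate): yield φR_n = 1.0×0.6×36×0.375×6.875 = 55.7 kips; rupture φR_n = 0.75×0.6×58×0.375×6.875 = 67.3 kips; take 55.7 kips (yield).
Tension yield (gross): A_g = 2.0625×0.375 = 0.77344 in². φR_n = 0.90 × 36 × 0.77344 = 25.1 kips.
Governing: min(28.7, 55.7, 25.1) = 25.1 kips → gross-section yield.

25.1 kips (gross-section yield governs)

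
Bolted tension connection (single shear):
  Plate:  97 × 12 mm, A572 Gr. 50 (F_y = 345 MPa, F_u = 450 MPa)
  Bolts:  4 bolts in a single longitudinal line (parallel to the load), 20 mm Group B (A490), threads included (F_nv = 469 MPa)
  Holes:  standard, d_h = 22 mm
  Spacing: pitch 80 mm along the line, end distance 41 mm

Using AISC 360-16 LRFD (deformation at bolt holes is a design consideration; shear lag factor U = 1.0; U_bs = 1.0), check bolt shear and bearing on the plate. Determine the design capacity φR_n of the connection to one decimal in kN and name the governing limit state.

Bolt shear: A_b = π(20)²/4 = 314.16 mm². φR_n = 0.75 × 469 × 314.16 × 4 × 1 = 442.0 kN.
Bearing (12 mm plate, F_u = 450 MPa): end bolts L_c = 41 − 22/2 = 30, R_n = min(1.2×30×12×450, 2.4×20×12×450) = 194.4 kN/bolt; interior L_c = 80 − 22 = 58, R_n = 259.2 kN/bolt. φR_n = 0.75 × (1×194.4 + 3×259.2) = 729.0 kN.
Governing: min(442.0, 729.0) = 442.0 kN → bolt shear.

442.0 kN (bolt shear governs)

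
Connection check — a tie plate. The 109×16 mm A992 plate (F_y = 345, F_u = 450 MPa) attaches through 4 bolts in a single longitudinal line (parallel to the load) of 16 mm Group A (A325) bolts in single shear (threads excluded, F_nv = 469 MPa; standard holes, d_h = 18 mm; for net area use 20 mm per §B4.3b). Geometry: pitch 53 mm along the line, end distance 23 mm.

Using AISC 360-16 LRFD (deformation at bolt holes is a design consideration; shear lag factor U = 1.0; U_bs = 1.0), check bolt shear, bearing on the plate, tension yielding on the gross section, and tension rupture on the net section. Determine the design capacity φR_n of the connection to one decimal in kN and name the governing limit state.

282.9 kN (bolt shear governs)

Bolt shear: A_b = π(16)²/4 = 201.06 mm². φR_n = 0.75 × 469 × 201.06 × 4 × 1 = 282.9 kN.
Bearing (16 mm plate, F_u = 450 MPa): end bolts L_c = 23 − 18/2 = 14, R_n = min(1.2×14×16×450, 2.4×16×16×450) = 120.96 kN/bolt; interior L_c = 53 − 18 = 35, R_n = 276.48 kN/bolt. φR_n = 0.75 × (1×120.96 + 3×276.48) = 712.8 kN.
Tension yield (gross): A_g = 109×16 = 1744 mm². φR_n = 0.90 × 345 × 1744 = 541.5 kN.
Tension rupture (net): A_n = (109 − 1×20)×16 = 1424 mm² (U = 1.0, A_e = A_n). φR_n = 0.75 × 450 × 1424 = 480.6 kN.
Governing: min(282.9, 712.8, 541.5, 480.6) = 282.9 kN → bolt shear.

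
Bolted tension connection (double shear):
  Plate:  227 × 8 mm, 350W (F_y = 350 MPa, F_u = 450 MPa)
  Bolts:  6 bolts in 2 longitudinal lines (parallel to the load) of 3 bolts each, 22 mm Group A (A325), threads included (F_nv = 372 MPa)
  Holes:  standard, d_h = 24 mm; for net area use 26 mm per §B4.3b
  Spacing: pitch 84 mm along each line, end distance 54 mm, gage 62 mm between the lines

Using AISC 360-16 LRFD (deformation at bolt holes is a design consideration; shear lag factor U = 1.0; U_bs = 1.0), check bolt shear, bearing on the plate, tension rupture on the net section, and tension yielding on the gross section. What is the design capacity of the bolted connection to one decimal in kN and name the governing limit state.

472.5 kN (net-section rupture governs)

Bolt shear: A_b = π(22)²/4 = 380.13 mm². φR_n = 0.75 × 372 × 380.13 × 6 × 2 = 1272.7 kN.
Bearing (8 mm plate, F_u = 450 MPa): end bolts L_c = 54 − 24/2 = 42, R_n = min(1.2×42×8×450, 2.4×22×8×450) = 181.44 kN/bolt; interior L_c = 84 − 24 = 60, R_n = 190.08 kN/bolt. φR_n = 0.75 × (2×181.44 + 4×190.08) = 842.4 kN.
Tension rupture (net): A_n = (227 − 2×26)×8 = 1400 mm² (U = 1.0, A_e = A_n). φR_n = 0.75 × 450 × 1400 = 472.5 kN.
Tension yield (gross): A_g = 227×8 = 1816 mm². φR_n = 0.90 × 350 × 1816 = 572.0 kN.
Governing: min(1272.7, 842.4, 472.5, 572.0) = 472.5 kN → net-section rupture.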